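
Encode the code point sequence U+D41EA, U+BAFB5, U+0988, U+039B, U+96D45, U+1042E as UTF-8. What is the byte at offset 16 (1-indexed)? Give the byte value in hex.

0xB5

1-indexed offset 16 is 0-indexed offset 15.
U+D41EA → 4-byte form F3 94 87 AA at offsets 0–3.
U+BAFB5 → 4-byte form F2 BA BE B5 at offsets 4–7.
U+0988 → 3-byte form E0 A6 88 at offsets 8–10.
U+039B → 2-byte form CE 9B at offsets 11–12.
U+96D45 → 4-byte form F2 96 B5 85 at offsets 13–16.
Offset 15 falls in char 5's range; it's byte 3 of F2 96 B5 85 = 0xB5.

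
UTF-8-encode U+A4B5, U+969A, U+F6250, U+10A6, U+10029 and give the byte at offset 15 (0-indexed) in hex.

U+A4B5 → 3-byte form EA 92 B5 at offsets 0–2.
U+969A → 3-byte form E9 9A 9A at offsets 3–5.
U+F6250 → 4-byte form F3 B6 89 90 at offsets 6–9.
U+10A6 → 3-byte form E1 82 A6 at offsets 10–12.
U+10029 → 4-byte form F0 90 80 A9 at offsets 13–16.
Offset 15 falls in char 5's range; it's byte 3 of F0 90 80 A9 = 0x80.

0x80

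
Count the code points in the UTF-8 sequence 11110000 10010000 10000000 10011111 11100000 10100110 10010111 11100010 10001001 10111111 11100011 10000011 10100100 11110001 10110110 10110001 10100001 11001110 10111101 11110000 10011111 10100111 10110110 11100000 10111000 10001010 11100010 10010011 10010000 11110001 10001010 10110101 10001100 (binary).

10

Byte at offset 0: 0xF0 = 11110000 → 4-byte char (#1). Advance 4.
Byte at offset 4: 0xE0 = 11100000 → 3-byte char (#2). Advance 3.
Byte at offset 7: 0xE2 = 11100010 → 3-byte char (#3). Advance 3.
Byte at offset 10: 0xE3 = 11100011 → 3-byte char (#4). Advance 3.
Byte at offset 13: 0xF1 = 11110001 → 4-byte char (#5). Advance 4.
Byte at offset 17: 0xCE = 11001110 → 2-byte char (#6). Advance 2.
Byte at offset 19: 0xF0 = 11110000 → 4-byte char (#7). Advance 4.
Byte at offset 23: 0xE0 = 11100000 → 3-byte char (#8). Advance 3.
Byte at offset 26: 0xE2 = 11100010 → 3-byte char (#9). Advance 3.
Byte at offset 29: 0xF1 = 11110001 → 4-byte char (#10). Advance 4.
Reached end at offset 33 after 10 code points.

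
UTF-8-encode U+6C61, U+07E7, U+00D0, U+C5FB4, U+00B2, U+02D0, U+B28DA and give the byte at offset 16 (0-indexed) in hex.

0xB2

U+6C61 → 3-byte form E6 B1 A1 at offsets 0–2.
U+07E7 → 2-byte form DF A7 at offsets 3–4.
U+00D0 → 2-byte form C3 90 at offsets 5–6.
U+C5FB4 → 4-byte form F3 85 BE B4 at offsets 7–10.
U+00B2 → 2-byte form C2 B2 at offsets 11–12.
U+02D0 → 2-byte form CB 90 at offsets 13–14.
U+B28DA → 4-byte form F2 B2 A3 9A at offsets 15–18.
Offset 16 falls in char 7's range; it's byte 2 of F2 B2 A3 9A = 0xB2.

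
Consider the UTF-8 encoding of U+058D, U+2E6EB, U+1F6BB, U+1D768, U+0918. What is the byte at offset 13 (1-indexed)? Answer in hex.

0x9D

1-indexed offset 13 is 0-indexed offset 12.
U+058D → 2-byte form D6 8D at offsets 0–1.
U+2E6EB → 4-byte form F0 AE 9B AB at offsets 2–5.
U+1F6BB → 4-byte form F0 9F 9A BB at offsets 6–9.
U+1D768 → 4-byte form F0 9D 9D A8 at offsets 10–13.
Offset 12 falls in char 4's range; it's byte 3 of F0 9D 9D A8 = 0x9D.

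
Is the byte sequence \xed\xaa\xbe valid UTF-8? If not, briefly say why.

Structurally a 3-byte sequence; payload = 0xDABE.
But 0xDABE is in U+D800–U+DFFF, the surrogate range. Surrogates are not Unicode scalar values and are forbidden in UTF-8.

invalid (encodes a surrogate (U+D800–U+DFFF))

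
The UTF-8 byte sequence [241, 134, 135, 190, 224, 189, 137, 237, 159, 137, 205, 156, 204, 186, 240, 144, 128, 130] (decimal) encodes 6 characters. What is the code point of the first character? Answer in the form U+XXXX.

U+461FE

Offset 0: leading byte 0xF1 = 11110001 → 4-byte char #1 = F1 86 87 BE.
Leading byte 0xF1 = 11110001 matches 11110xxx → 4-byte sequence.
Byte 1: 0xF1 = 11110001, payload 001 (3 bits).
Byte 2: 0x86 = 10000110 (10xxxxxx ✓), payload 000110.
Byte 3: 0x87 = 10000111 (10xxxxxx ✓), payload 000111.
Byte 4: 0xBE = 10111110 (10xxxxxx ✓), payload 111110.
Concatenate: 001000110000111111110 = 0x461FE (21 bits → U+461FE).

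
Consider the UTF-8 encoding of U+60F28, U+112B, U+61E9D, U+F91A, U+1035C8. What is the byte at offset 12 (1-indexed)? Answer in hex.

0xEF

1-indexed offset 12 is 0-indexed offset 11.
U+60F28 → 4-byte form F1 A0 BC A8 at offsets 0–3.
U+112B → 3-byte form E1 84 AB at offsets 4–6.
U+61E9D → 4-byte form F1 A1 BA 9D at offsets 7–10.
U+F91A → 3-byte form EF A4 9A at offsets 11–13.
Offset 11 falls in char 4's range; it's byte 1 of EF A4 9A = 0xEF.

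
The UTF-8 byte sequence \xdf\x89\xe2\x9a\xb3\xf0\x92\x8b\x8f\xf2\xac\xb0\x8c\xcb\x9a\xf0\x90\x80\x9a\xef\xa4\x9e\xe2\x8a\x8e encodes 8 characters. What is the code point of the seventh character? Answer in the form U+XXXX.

Offset 0: leading byte 0xDF = 11011111 → 2-byte char #1 = DF 89.
Offset 2: leading byte 0xE2 = 11100010 → 3-byte char #2 = E2 9A B3.
Offset 5: leading byte 0xF0 = 11110000 → 4-byte char #3 = F0 92 8B 8F.
Offset 9: leading byte 0xF2 = 11110010 → 4-byte char #4 = F2 AC B0 8C.
Offset 13: leading byte 0xCB = 11001011 → 2-byte char #5 = CB 9A.
Offset 15: leading byte 0xF0 = 11110000 → 4-byte char #6 = F0 90 80 9A.
Offset 19: leading byte 0xEF = 11101111 → 3-byte char #7 = EF A4 9E.
Leading byte 0xEF = 11101111 matches 1110xxxx → 3-byte sequence.
Byte 1: 0xEF = 11101111, payload 1111 (4 bits).
Byte 2: 0xA4 = 10100100 (10xxxxxx ✓), payload 100100.
Byte 3: 0x9E = 10011110 (10xxxxxx ✓), payload 011110.
Concatenate: 1111100100011110 = 0xF91E (16 bits → U+F91E).

U+F91E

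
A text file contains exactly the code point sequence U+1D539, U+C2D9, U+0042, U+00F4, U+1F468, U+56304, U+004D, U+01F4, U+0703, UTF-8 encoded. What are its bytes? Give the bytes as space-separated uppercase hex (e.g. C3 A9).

F0 9D 94 B9 EC 8B 99 42 C3 B4 F0 9F 91 A8 F1 96 8C 84 4D C7 B4 DC 83

U+1D539: 4-byte form → F0 9D 94 B9.
U+C2D9: 3-byte form → EC 8B 99.
U+0042: 1-byte form → 42.
U+00F4: 2-byte form → C3 B4.
U+1F468: 4-byte form → F0 9F 91 A8.
U+56304: 4-byte form → F1 96 8C 84.
U+004D: 1-byte form → 4D.
U+01F4: 2-byte form → C7 B4.
U+0703: 2-byte form → DC 83.
Concatenated (23 bytes): F0 9D 94 B9 EC 8B 99 42 C3 B4 F0 9F 91 A8 F1 96 8C 84 4D C7 B4 DC 83.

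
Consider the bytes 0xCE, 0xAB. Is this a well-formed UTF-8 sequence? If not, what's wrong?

valid

Leading byte 0xCE = 11001110 → 2-byte form.
Continuation bytes 0xAB=10101011 all match 10xxxxxx.
Decoded value 0x3AB is ≥ 0x80 (shortest form) and not a surrogate.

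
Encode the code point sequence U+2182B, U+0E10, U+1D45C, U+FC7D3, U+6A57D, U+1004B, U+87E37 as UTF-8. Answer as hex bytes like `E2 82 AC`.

F0 A1 A0 AB E0 B8 90 F0 9D 91 9C F3 BC 9F 93 F1 AA 95 BD F0 90 81 8B F2 87 B8 B7

U+2182B: 4-byte form → F0 A1 A0 AB.
U+0E10: 3-byte form → E0 B8 90.
U+1D45C: 4-byte form → F0 9D 91 9C.
U+FC7D3: 4-byte form → F3 BC 9F 93.
U+6A57D: 4-byte form → F1 AA 95 BD.
U+1004B: 4-byte form → F0 90 81 8B.
U+87E37: 4-byte form → F2 87 B8 B7.
Concatenated (27 bytes): F0 A1 A0 AB E0 B8 90 F0 9D 91 9C F3 BC 9F 93 F1 AA 95 BD F0 90 81 8B F2 87 B8 B7.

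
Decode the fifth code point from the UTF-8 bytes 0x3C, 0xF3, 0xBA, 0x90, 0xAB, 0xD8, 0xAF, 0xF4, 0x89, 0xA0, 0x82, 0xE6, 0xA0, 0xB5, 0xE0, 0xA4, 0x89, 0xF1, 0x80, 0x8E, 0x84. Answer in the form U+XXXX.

Offset 0: leading byte 0x3C = 00111100 → 1-byte char #1 = 3C.
Offset 1: leading byte 0xF3 = 11110011 → 4-byte char #2 = F3 BA 90 AB.
Offset 5: leading byte 0xD8 = 11011000 → 2-byte char #3 = D8 AF.
Offset 7: leading byte 0xF4 = 11110100 → 4-byte char #4 = F4 89 A0 82.
Offset 11: leading byte 0xE6 = 11100110 → 3-byte char #5 = E6 A0 B5.
Leading byte 0xE6 = 11100110 matches 1110xxxx → 3-byte sequence.
Byte 1: 0xE6 = 11100110, payload 0110 (4 bits).
Byte 2: 0xA0 = 10100000 (10xxxxxx ✓), payload 100000.
Byte 3: 0xB5 = 10110101 (10xxxxxx ✓), payload 110101.
Concatenate: 0110100000110101 = 0x6835 (16 bits → U+6835).

U+6835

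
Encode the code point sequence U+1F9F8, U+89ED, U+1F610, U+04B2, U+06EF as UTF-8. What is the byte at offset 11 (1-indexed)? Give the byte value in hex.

0x90

1-indexed offset 11 is 0-indexed offset 10.
U+1F9F8 → 4-byte form F0 9F A7 B8 at offsets 0–3.
U+89ED → 3-byte form E8 A7 AD at offsets 4–6.
U+1F610 → 4-byte form F0 9F 98 90 at offsets 7–10.
Offset 10 falls in char 3's range; it's byte 4 of F0 9F 98 90 = 0x90.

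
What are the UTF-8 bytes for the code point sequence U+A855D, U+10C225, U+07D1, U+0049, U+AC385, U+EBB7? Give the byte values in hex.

U+A855D: 4-byte form → F2 A8 95 9D.
U+10C225: 4-byte form → F4 8C 88 A5.
U+07D1: 2-byte form → DF 91.
U+0049: 1-byte form → 49.
U+AC385: 4-byte form → F2 AC 8E 85.
U+EBB7: 3-byte form → EE AE B7.
Concatenated (18 bytes): F2 A8 95 9D F4 8C 88 A5 DF 91 49 F2 AC 8E 85 EE AE B7.

F2 A8 95 9D F4 8C 88 A5 DF 91 49 F2 AC 8E 85 EE AE B7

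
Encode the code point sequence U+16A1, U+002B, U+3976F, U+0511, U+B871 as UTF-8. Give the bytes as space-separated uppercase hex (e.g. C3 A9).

E1 9A A1 2B F0 B9 9D AF D4 91 EB A1 B1

U+16A1: 3-byte form → E1 9A A1.
U+002B: 1-byte form → 2B.
U+3976F: 4-byte form → F0 B9 9D AF.
U+0511: 2-byte form → D4 91.
U+B871: 3-byte form → EB A1 B1.
Concatenated (13 bytes): E1 9A A1 2B F0 B9 9D AF D4 91 EB A1 B1.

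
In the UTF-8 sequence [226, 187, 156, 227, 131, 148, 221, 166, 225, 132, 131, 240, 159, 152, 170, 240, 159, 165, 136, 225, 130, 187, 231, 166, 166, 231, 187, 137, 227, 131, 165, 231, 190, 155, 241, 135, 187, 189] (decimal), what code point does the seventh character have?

Offset 0: leading byte 0xE2 = 11100010 → 3-byte char #1 = E2 BB 9C.
Offset 3: leading byte 0xE3 = 11100011 → 3-byte char #2 = E3 83 94.
Offset 6: leading byte 0xDD = 11011101 → 2-byte char #3 = DD A6.
Offset 8: leading byte 0xE1 = 11100001 → 3-byte char #4 = E1 84 83.
Offset 11: leading byte 0xF0 = 11110000 → 4-byte char #5 = F0 9F 98 AA.
Offset 15: leading byte 0xF0 = 11110000 → 4-byte char #6 = F0 9F A5 88.
Offset 19: leading byte 0xE1 = 11100001 → 3-byte char #7 = E1 82 BB.
Leading byte 0xE1 = 11100001 matches 1110xxxx → 3-byte sequence.
Byte 1: 0xE1 = 11100001, payload 0001 (4 bits).
Byte 2: 0x82 = 10000010 (10xxxxxx ✓), payload 000010.
Byte 3: 0xBB = 10111011 (10xxxxxx ✓), payload 111011.
Concatenate: 0001000010111011 = 0x10BB (16 bits → U+10BB).

U+10BB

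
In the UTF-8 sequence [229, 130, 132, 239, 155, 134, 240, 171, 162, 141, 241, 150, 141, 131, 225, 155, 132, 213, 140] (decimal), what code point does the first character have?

U+5084

Offset 0: leading byte 0xE5 = 11100101 → 3-byte char #1 = E5 82 84.
Leading byte 0xE5 = 11100101 matches 1110xxxx → 3-byte sequence.
Byte 1: 0xE5 = 11100101, payload 0101 (4 bits).
Byte 2: 0x82 = 10000010 (10xxxxxx ✓), payload 000010.
Byte 3: 0x84 = 10000100 (10xxxxxx ✓), payload 000100.
Concatenate: 0101000010000100 = 0x5084 (16 bits → U+5084).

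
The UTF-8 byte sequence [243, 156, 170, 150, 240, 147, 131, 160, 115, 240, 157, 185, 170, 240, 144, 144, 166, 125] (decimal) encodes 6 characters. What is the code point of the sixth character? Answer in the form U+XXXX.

Offset 0: leading byte 0xF3 = 11110011 → 4-byte char #1 = F3 9C AA 96.
Offset 4: leading byte 0xF0 = 11110000 → 4-byte char #2 = F0 93 83 A0.
Offset 8: leading byte 0x73 = 01110011 → 1-byte char #3 = 73.
Offset 9: leading byte 0xF0 = 11110000 → 4-byte char #4 = F0 9D B9 AA.
Offset 13: leading byte 0xF0 = 11110000 → 4-byte char #5 = F0 90 90 A6.
Offset 17: leading byte 0x7D = 01111101 → 1-byte char #6 = 7D.
Leading byte 0x7D = 01111101 matches 0xxxxxxx → 1-byte sequence.
Byte 1: 0x7D = 01111101, payload 1111101 (7 bits).
Concatenate: 1111101 = 0x7D (7 bits → U+007D).

U+007D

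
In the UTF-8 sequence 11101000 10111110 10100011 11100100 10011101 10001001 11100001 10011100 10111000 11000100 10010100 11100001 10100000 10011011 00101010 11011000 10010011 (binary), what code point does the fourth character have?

Offset 0: leading byte 0xE8 = 11101000 → 3-byte char #1 = E8 BE A3.
Offset 3: leading byte 0xE4 = 11100100 → 3-byte char #2 = E4 9D 89.
Offset 6: leading byte 0xE1 = 11100001 → 3-byte char #3 = E1 9C B8.
Offset 9: leading byte 0xC4 = 11000100 → 2-byte char #4 = C4 94.
Leading byte 0xC4 = 11000100 matches 110xxxxx → 2-byte sequence.
Byte 1: 0xC4 = 11000100, payload 00100 (5 bits).
Byte 2: 0x94 = 10010100 (10xxxxxx ✓), payload 010100.
Concatenate: 00100010100 = 0x114 (11 bits → U+0114).

U+0114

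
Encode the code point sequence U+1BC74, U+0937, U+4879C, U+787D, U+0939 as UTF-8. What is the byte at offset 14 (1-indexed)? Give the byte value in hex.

1-indexed offset 14 is 0-indexed offset 13.
U+1BC74 → 4-byte form F0 9B B1 B4 at offsets 0–3.
U+0937 → 3-byte form E0 A4 B7 at offsets 4–6.
U+4879C → 4-byte form F1 88 9E 9C at offsets 7–10.
U+787D → 3-byte form E7 A1 BD at offsets 11–13.
Offset 13 falls in char 4's range; it's byte 3 of E7 A1 BD = 0xBD.

0xBD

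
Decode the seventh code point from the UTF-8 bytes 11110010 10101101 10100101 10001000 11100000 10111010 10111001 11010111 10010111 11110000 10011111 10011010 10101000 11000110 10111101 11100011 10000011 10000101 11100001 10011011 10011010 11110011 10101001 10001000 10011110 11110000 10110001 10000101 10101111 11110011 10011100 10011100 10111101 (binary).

U+16DA

Offset 0: leading byte 0xF2 = 11110010 → 4-byte char #1 = F2 AD A5 88.
Offset 4: leading byte 0xE0 = 11100000 → 3-byte char #2 = E0 BA B9.
Offset 7: leading byte 0xD7 = 11010111 → 2-byte char #3 = D7 97.
Offset 9: leading byte 0xF0 = 11110000 → 4-byte char #4 = F0 9F 9A A8.
Offset 13: leading byte 0xC6 = 11000110 → 2-byte char #5 = C6 BD.
Offset 15: leading byte 0xE3 = 11100011 → 3-byte char #6 = E3 83 85.
Offset 18: leading byte 0xE1 = 11100001 → 3-byte char #7 = E1 9B 9A.
Leading byte 0xE1 = 11100001 matches 1110xxxx → 3-byte sequence.
Byte 1: 0xE1 = 11100001, payload 0001 (4 bits).
Byte 2: 0x9B = 10011011 (10xxxxxx ✓), payload 011011.
Byte 3: 0x9A = 10011010 (10xxxxxx ✓), payload 011010.
Concatenate: 0001011011011010 = 0x16DA (16 bits → U+16DA).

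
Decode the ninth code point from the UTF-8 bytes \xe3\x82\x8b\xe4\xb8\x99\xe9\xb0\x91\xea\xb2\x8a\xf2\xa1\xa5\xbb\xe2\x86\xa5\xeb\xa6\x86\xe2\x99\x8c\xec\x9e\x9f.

U+C79F

Offset 0: leading byte 0xE3 = 11100011 → 3-byte char #1 = E3 82 8B.
Offset 3: leading byte 0xE4 = 11100100 → 3-byte char #2 = E4 B8 99.
Offset 6: leading byte 0xE9 = 11101001 → 3-byte char #3 = E9 B0 91.
Offset 9: leading byte 0xEA = 11101010 → 3-byte char #4 = EA B2 8A.
Offset 12: leading byte 0xF2 = 11110010 → 4-byte char #5 = F2 A1 A5 BB.
Offset 16: leading byte 0xE2 = 11100010 → 3-byte char #6 = E2 86 A5.
Offset 19: leading byte 0xEB = 11101011 → 3-byte char #7 = EB A6 86.
Offset 22: leading byte 0xE2 = 11100010 → 3-byte char #8 = E2 99 8C.
Offset 25: leading byte 0xEC = 11101100 → 3-byte char #9 = EC 9E 9F.
Leading byte 0xEC = 11101100 matches 1110xxxx → 3-byte sequence.
Byte 1: 0xEC = 11101100, payload 1100 (4 bits).
Byte 2: 0x9E = 10011110 (10xxxxxx ✓), payload 011110.
Byte 3: 0x9F = 10011111 (10xxxxxx ✓), payload 011111.
Concatenate: 1100011110011111 = 0xC79F (16 bits → U+C79F).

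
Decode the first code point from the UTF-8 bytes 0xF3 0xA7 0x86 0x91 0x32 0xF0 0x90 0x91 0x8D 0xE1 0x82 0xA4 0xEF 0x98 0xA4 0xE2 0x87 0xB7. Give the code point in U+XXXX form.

U+E7191

Offset 0: leading byte 0xF3 = 11110011 → 4-byte char #1 = F3 A7 86 91.
Leading byte 0xF3 = 11110011 matches 11110xxx → 4-byte sequence.
Byte 1: 0xF3 = 11110011, payload 011 (3 bits).
Byte 2: 0xA7 = 10100111 (10xxxxxx ✓), payload 100111.
Byte 3: 0x86 = 10000110 (10xxxxxx ✓), payload 000110.
Byte 4: 0x91 = 10010001 (10xxxxxx ✓), payload 010001.
Concatenate: 011100111000110010001 = 0xE7191 (21 bits → U+E7191).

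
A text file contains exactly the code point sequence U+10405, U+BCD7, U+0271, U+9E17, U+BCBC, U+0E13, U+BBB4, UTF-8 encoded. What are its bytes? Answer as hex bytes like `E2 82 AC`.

U+10405: 4-byte form → F0 90 90 85.
U+BCD7: 3-byte form → EB B3 97.
U+0271: 2-byte form → C9 B1.
U+9E17: 3-byte form → E9 B8 97.
U+BCBC: 3-byte form → EB B2 BC.
U+0E13: 3-byte form → E0 B8 93.
U+BBB4: 3-byte form → EB AE B4.
Concatenated (21 bytes): F0 90 90 85 EB B3 97 C9 B1 E9 B8 97 EB B2 BC E0 B8 93 EB AE B4.

F0 90 90 85 EB B3 97 C9 B1 E9 B8 97 EB B2 BC E0 B8 93 EB AE B4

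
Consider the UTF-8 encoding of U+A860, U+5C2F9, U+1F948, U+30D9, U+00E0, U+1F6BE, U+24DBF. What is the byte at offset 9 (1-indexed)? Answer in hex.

1-indexed offset 9 is 0-indexed offset 8.
U+A860 → 3-byte form EA A1 A0 at offsets 0–2.
U+5C2F9 → 4-byte form F1 9C 8B B9 at offsets 3–6.
U+1F948 → 4-byte form F0 9F A5 88 at offsets 7–10.
Offset 8 falls in char 3's range; it's byte 2 of F0 9F A5 88 = 0x9F.

0x9F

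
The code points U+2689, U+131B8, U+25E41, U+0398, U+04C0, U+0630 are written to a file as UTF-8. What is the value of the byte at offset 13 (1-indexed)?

1-indexed offset 13 is 0-indexed offset 12.
U+2689 → 3-byte form E2 9A 89 at offsets 0–2.
U+131B8 → 4-byte form F0 93 86 B8 at offsets 3–6.
U+25E41 → 4-byte form F0 A5 B9 81 at offsets 7–10.
U+0398 → 2-byte form CE 98 at offsets 11–12.
Offset 12 falls in char 4's range; it's byte 2 of CE 98 = 0x98.

0x98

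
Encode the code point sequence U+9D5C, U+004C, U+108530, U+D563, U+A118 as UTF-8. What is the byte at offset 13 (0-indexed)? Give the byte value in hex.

0x98

U+9D5C → 3-byte form E9 B5 9C at offsets 0–2.
U+004C → 1-byte form 4C at offsets 3–3.
U+108530 → 4-byte form F4 88 94 B0 at offsets 4–7.
U+D563 → 3-byte form ED 95 A3 at offsets 8–10.
U+A118 → 3-byte form EA 84 98 at offsets 11–13.
Offset 13 falls in char 5's range; it's byte 3 of EA 84 98 = 0x98.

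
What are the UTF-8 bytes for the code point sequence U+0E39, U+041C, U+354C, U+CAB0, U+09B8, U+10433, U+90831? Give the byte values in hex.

U+0E39: 3-byte form → E0 B8 B9.
U+041C: 2-byte form → D0 9C.
U+354C: 3-byte form → E3 95 8C.
U+CAB0: 3-byte form → EC AA B0.
U+09B8: 3-byte form → E0 A6 B8.
U+10433: 4-byte form → F0 90 90 B3.
U+90831: 4-byte form → F2 90 A0 B1.
Concatenated (22 bytes): E0 B8 B9 D0 9C E3 95 8C EC AA B0 E0 A6 B8 F0 90 90 B3 F2 90 A0 B1.

E0 B8 B9 D0 9C E3 95 8C EC AA B0 E0 A6 B8 F0 90 90 B3 F2 90 A0 B1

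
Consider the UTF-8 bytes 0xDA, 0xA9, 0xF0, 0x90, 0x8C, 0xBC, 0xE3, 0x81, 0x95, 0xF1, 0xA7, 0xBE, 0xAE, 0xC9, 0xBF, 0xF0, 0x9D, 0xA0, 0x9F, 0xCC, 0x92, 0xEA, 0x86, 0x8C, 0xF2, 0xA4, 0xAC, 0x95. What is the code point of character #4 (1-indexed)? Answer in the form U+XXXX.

Offset 0: leading byte 0xDA = 11011010 → 2-byte char #1 = DA A9.
Offset 2: leading byte 0xF0 = 11110000 → 4-byte char #2 = F0 90 8C BC.
Offset 6: leading byte 0xE3 = 11100011 → 3-byte char #3 = E3 81 95.
Offset 9: leading byte 0xF1 = 11110001 → 4-byte char #4 = F1 A7 BE AE.
Leading byte 0xF1 = 11110001 matches 11110xxx → 4-byte sequence.
Byte 1: 0xF1 = 11110001, payload 001 (3 bits).
Byte 2: 0xA7 = 10100111 (10xxxxxx ✓), payload 100111.
Byte 3: 0xBE = 10111110 (10xxxxxx ✓), payload 111110.
Byte 4: 0xAE = 10101110 (10xxxxxx ✓), payload 101110.
Concatenate: 001100111111110101110 = 0x67FAE (21 bits → U+67FAE).

U+67FAE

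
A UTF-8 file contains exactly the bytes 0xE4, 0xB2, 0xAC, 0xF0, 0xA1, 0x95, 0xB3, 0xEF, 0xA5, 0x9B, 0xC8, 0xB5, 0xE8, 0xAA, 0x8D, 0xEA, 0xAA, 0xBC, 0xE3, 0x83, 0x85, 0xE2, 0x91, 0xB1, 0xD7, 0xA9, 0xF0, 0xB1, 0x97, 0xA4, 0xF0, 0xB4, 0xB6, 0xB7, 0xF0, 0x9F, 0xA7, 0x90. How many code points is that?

12

Byte at offset 0: 0xE4 = 11100100 → 3-byte char (#1). Advance 3.
Byte at offset 3: 0xF0 = 11110000 → 4-byte char (#2). Advance 4.
Byte at offset 7: 0xEF = 11101111 → 3-byte char (#3). Advance 3.
Byte at offset 10: 0xC8 = 11001000 → 2-byte char (#4). Advance 2.
Byte at offset 12: 0xE8 = 11101000 → 3-byte char (#5). Advance 3.
Byte at offset 15: 0xEA = 11101010 → 3-byte char (#6). Advance 3.
Byte at offset 18: 0xE3 = 11100011 → 3-byte char (#7). Advance 3.
Byte at offset 21: 0xE2 = 11100010 → 3-byte char (#8). Advance 3.
Byte at offset 24: 0xD7 = 11010111 → 2-byte char (#9). Advance 2.
Byte at offset 26: 0xF0 = 11110000 → 4-byte char (#10). Advance 4.
Byte at offset 30: 0xF0 = 11110000 → 4-byte char (#11). Advance 4.
Byte at offset 34: 0xF0 = 11110000 → 4-byte char (#12). Advance 4.
Reached end at offset 38 after 12 code points.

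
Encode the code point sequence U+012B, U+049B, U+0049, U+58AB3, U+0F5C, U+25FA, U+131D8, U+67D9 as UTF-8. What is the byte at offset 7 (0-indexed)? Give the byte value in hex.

U+012B → 2-byte form C4 AB at offsets 0–1.
U+049B → 2-byte form D2 9B at offsets 2–3.
U+0049 → 1-byte form 49 at offsets 4–4.
U+58AB3 → 4-byte form F1 98 AA B3 at offsets 5–8.
Offset 7 falls in char 4's range; it's byte 3 of F1 98 AA B3 = 0xAA.

0xAA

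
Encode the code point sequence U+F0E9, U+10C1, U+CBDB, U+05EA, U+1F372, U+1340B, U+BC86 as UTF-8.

U+F0E9: 3-byte form → EF 83 A9.
U+10C1: 3-byte form → E1 83 81.
U+CBDB: 3-byte form → EC AF 9B.
U+05EA: 2-byte form → D7 AA.
U+1F372: 4-byte form → F0 9F 8D B2.
U+1340B: 4-byte form → F0 93 90 8B.
U+BC86: 3-byte form → EB B2 86.
Concatenated (22 bytes): EF 83 A9 E1 83 81 EC AF 9B D7 AA F0 9F 8D B2 F0 93 90 8B EB B2 86.

EF 83 A9 E1 83 81 EC AF 9B D7 AA F0 9F 8D B2 F0 93 90 8B EB B2 86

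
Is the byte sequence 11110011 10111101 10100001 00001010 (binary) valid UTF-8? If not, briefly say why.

invalid (non-continuation byte where continuation expected)

Leading byte 0xF3 = 11110011 → 4-byte form.
Byte 4 is 0x0A = 00001010, which is not 10xxxxxx — expected a continuation byte.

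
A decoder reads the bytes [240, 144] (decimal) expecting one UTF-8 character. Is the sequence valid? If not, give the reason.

Leading byte 0xF0 = 11110000 → 4-byte form, but only 2 bytes are present.

invalid (sequence truncated)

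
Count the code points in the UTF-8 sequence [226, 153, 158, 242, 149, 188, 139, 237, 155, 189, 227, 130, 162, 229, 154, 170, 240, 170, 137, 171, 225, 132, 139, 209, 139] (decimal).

8

Byte at offset 0: 0xE2 = 11100010 → 3-byte char (#1). Advance 3.
Byte at offset 3: 0xF2 = 11110010 → 4-byte char (#2). Advance 4.
Byte at offset 7: 0xED = 11101101 → 3-byte char (#3). Advance 3.
Byte at offset 10: 0xE3 = 11100011 → 3-byte char (#4). Advance 3.
Byte at offset 13: 0xE5 = 11100101 → 3-byte char (#5). Advance 3.
Byte at offset 16: 0xF0 = 11110000 → 4-byte char (#6). Advance 4.
Byte at offset 20: 0xE1 = 11100001 → 3-byte char (#7). Advance 3.
Byte at offset 23: 0xD1 = 11010001 → 2-byte char (#8). Advance 2.
Reached end at offset 25 after 8 code points.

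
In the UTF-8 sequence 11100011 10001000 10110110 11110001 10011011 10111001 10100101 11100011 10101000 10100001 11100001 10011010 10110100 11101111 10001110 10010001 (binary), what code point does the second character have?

Offset 0: leading byte 0xE3 = 11100011 → 3-byte char #1 = E3 88 B6.
Offset 3: leading byte 0xF1 = 11110001 → 4-byte char #2 = F1 9B B9 A5.
Leading byte 0xF1 = 11110001 matches 11110xxx → 4-byte sequence.
Byte 1: 0xF1 = 11110001, payload 001 (3 bits).
Byte 2: 0x9B = 10011011 (10xxxxxx ✓), payload 011011.
Byte 3: 0xB9 = 10111001 (10xxxxxx ✓), payload 111001.
Byte 4: 0xA5 = 10100101 (10xxxxxx ✓), payload 100101.
Concatenate: 001011011111001100101 = 0x5BE65 (21 bits → U+5BE65).

U+5BE65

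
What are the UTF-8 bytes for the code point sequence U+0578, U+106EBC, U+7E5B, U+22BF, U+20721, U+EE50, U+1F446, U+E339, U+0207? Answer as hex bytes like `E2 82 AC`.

D5 B8 F4 86 BA BC E7 B9 9B E2 8A BF F0 A0 9C A1 EE B9 90 F0 9F 91 86 EE 8C B9 C8 87

U+0578: 2-byte form → D5 B8.
U+106EBC: 4-byte form → F4 86 BA BC.
U+7E5B: 3-byte form → E7 B9 9B.
U+22BF: 3-byte form → E2 8A BF.
U+20721: 4-byte form → F0 A0 9C A1.
U+EE50: 3-byte form → EE B9 90.
U+1F446: 4-byte form → F0 9F 91 86.
U+E339: 3-byte form → EE 8C B9.
U+0207: 2-byte form → C8 87.
Concatenated (28 bytes): D5 B8 F4 86 BA BC E7 B9 9B E2 8A BF F0 A0 9C A1 EE B9 90 F0 9F 91 86 EE 8C B9 C8 87.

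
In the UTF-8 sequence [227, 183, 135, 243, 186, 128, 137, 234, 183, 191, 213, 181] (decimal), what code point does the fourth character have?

U+0575

Offset 0: leading byte 0xE3 = 11100011 → 3-byte char #1 = E3 B7 87.
Offset 3: leading byte 0xF3 = 11110011 → 4-byte char #2 = F3 BA 80 89.
Offset 7: leading byte 0xEA = 11101010 → 3-byte char #3 = EA B7 BF.
Offset 10: leading byte 0xD5 = 11010101 → 2-byte char #4 = D5 B5.
Leading byte 0xD5 = 11010101 matches 110xxxxx → 2-byte sequence.
Byte 1: 0xD5 = 11010101, payload 10101 (5 bits).
Byte 2: 0xB5 = 10110101 (10xxxxxx ✓), payload 110101.
Concatenate: 10101110101 = 0x575 (11 bits → U+0575).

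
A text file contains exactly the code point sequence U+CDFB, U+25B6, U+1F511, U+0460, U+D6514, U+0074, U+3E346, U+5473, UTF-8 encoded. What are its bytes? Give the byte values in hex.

EC B7 BB E2 96 B6 F0 9F 94 91 D1 A0 F3 96 94 94 74 F0 BE 8D 86 E5 91 B3

U+CDFB: 3-byte form → EC B7 BB.
U+25B6: 3-byte form → E2 96 B6.
U+1F511: 4-byte form → F0 9F 94 91.
U+0460: 2-byte form → D1 A0.
U+D6514: 4-byte form → F3 96 94 94.
U+0074: 1-byte form → 74.
U+3E346: 4-byte form → F0 BE 8D 86.
U+5473: 3-byte form → E5 91 B3.
Concatenated (24 bytes): EC B7 BB E2 96 B6 F0 9F 94 91 D1 A0 F3 96 94 94 74 F0 BE 8D 86 E5 91 B3.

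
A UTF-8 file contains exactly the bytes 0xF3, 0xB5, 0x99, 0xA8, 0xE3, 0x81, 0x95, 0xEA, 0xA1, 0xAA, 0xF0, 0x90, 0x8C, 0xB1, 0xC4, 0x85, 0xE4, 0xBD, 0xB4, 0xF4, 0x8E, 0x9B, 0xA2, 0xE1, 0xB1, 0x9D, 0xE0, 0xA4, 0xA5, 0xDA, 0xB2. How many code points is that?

Byte at offset 0: 0xF3 = 11110011 → 4-byte char (#1). Advance 4.
Byte at offset 4: 0xE3 = 11100011 → 3-byte char (#2). Advance 3.
Byte at offset 7: 0xEA = 11101010 → 3-byte char (#3). Advance 3.
Byte at offset 10: 0xF0 = 11110000 → 4-byte char (#4). Advance 4.
Byte at offset 14: 0xC4 = 11000100 → 2-byte char (#5). Advance 2.
Byte at offset 16: 0xE4 = 11100100 → 3-byte char (#6). Advance 3.
Byte at offset 19: 0xF4 = 11110100 → 4-byte char (#7). Advance 4.
Byte at offset 23: 0xE1 = 11100001 → 3-byte char (#8). Advance 3.
Byte at offset 26: 0xE0 = 11100000 → 3-byte char (#9). Advance 3.
Byte at offset 29: 0xDA = 11011010 → 2-byte char (#10). Advance 2.
Reached end at offset 31 after 10 code points.

10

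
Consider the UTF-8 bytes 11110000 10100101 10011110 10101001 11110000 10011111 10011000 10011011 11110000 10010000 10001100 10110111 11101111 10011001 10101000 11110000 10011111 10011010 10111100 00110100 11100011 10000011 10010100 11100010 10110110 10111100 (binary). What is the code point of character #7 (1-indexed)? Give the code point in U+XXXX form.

U+30D4

Offset 0: leading byte 0xF0 = 11110000 → 4-byte char #1 = F0 A5 9E A9.
Offset 4: leading byte 0xF0 = 11110000 → 4-byte char #2 = F0 9F 98 9B.
Offset 8: leading byte 0xF0 = 11110000 → 4-byte char #3 = F0 90 8C B7.
Offset 12: leading byte 0xEF = 11101111 → 3-byte char #4 = EF 99 A8.
Offset 15: leading byte 0xF0 = 11110000 → 4-byte char #5 = F0 9F 9A BC.
Offset 19: leading byte 0x34 = 00110100 → 1-byte char #6 = 34.
Offset 20: leading byte 0xE3 = 11100011 → 3-byte char #7 = E3 83 94.
Leading byte 0xE3 = 11100011 matches 1110xxxx → 3-byte sequence.
Byte 1: 0xE3 = 11100011, payload 0011 (4 bits).
Byte 2: 0x83 = 10000011 (10xxxxxx ✓), payload 000011.
Byte 3: 0x94 = 10010100 (10xxxxxx ✓), payload 010100.
Concatenate: 0011000011010100 = 0x30D4 (16 bits → U+30D4).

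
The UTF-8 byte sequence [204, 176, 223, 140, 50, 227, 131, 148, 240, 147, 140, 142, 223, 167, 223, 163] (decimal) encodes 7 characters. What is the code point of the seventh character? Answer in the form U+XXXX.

Offset 0: leading byte 0xCC = 11001100 → 2-byte char #1 = CC B0.
Offset 2: leading byte 0xDF = 11011111 → 2-byte char #2 = DF 8C.
Offset 4: leading byte 0x32 = 00110010 → 1-byte char #3 = 32.
Offset 5: leading byte 0xE3 = 11100011 → 3-byte char #4 = E3 83 94.
Offset 8: leading byte 0xF0 = 11110000 → 4-byte char #5 = F0 93 8C 8E.
Offset 12: leading byte 0xDF = 11011111 → 2-byte char #6 = DF A7.
Offset 14: leading byte 0xDF = 11011111 → 2-byte char #7 = DF A3.
Leading byte 0xDF = 11011111 matches 110xxxxx → 2-byte sequence.
Byte 1: 0xDF = 11011111, payload 11111 (5 bits).
Byte 2: 0xA3 = 10100011 (10xxxxxx ✓), payload 100011.
Concatenate: 11111100011 = 0x7E3 (11 bits → U+07E3).

U+07E3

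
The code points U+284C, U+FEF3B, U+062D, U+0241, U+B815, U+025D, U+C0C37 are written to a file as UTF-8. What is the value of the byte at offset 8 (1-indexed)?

1-indexed offset 8 is 0-indexed offset 7.
U+284C → 3-byte form E2 A1 8C at offsets 0–2.
U+FEF3B → 4-byte form F3 BE BC BB at offsets 3–6.
U+062D → 2-byte form D8 AD at offsets 7–8.
Offset 7 falls in char 3's range; it's byte 1 of D8 AD = 0xD8.

0xD8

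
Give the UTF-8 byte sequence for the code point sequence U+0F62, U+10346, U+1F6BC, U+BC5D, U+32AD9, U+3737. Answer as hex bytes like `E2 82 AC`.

E0 BD A2 F0 90 8D 86 F0 9F 9A BC EB B1 9D F0 B2 AB 99 E3 9C B7

U+0F62: 3-byte form → E0 BD A2.
U+10346: 4-byte form → F0 90 8D 86.
U+1F6BC: 4-byte form → F0 9F 9A BC.
U+BC5D: 3-byte form → EB B1 9D.
U+32AD9: 4-byte form → F0 B2 AB 99.
U+3737: 3-byte form → E3 9C B7.
Concatenated (21 bytes): E0 BD A2 F0 90 8D 86 F0 9F 9A BC EB B1 9D F0 B2 AB 99 E3 9C B7.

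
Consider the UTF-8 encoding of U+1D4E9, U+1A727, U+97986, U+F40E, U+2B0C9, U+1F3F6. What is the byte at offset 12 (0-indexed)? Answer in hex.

0xEF

U+1D4E9 → 4-byte form F0 9D 93 A9 at offsets 0–3.
U+1A727 → 4-byte form F0 9A 9C A7 at offsets 4–7.
U+97986 → 4-byte form F2 97 A6 86 at offsets 8–11.
U+F40E → 3-byte form EF 90 8E at offsets 12–14.
Offset 12 falls in char 4's range; it's byte 1 of EF 90 8E = 0xEF.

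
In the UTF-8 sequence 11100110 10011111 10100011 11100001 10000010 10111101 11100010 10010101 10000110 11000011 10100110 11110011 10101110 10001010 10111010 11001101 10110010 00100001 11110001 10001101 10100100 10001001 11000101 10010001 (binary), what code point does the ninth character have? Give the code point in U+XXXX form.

U+0151

Offset 0: leading byte 0xE6 = 11100110 → 3-byte char #1 = E6 9F A3.
Offset 3: leading byte 0xE1 = 11100001 → 3-byte char #2 = E1 82 BD.
Offset 6: leading byte 0xE2 = 11100010 → 3-byte char #3 = E2 95 86.
Offset 9: leading byte 0xC3 = 11000011 → 2-byte char #4 = C3 A6.
Offset 11: leading byte 0xF3 = 11110011 → 4-byte char #5 = F3 AE 8A BA.
Offset 15: leading byte 0xCD = 11001101 → 2-byte char #6 = CD B2.
Offset 17: leading byte 0x21 = 00100001 → 1-byte char #7 = 21.
Offset 18: leading byte 0xF1 = 11110001 → 4-byte char #8 = F1 8D A4 89.
Offset 22: leading byte 0xC5 = 11000101 → 2-byte char #9 = C5 91.
Leading byte 0xC5 = 11000101 matches 110xxxxx → 2-byte sequence.
Byte 1: 0xC5 = 11000101, payload 00101 (5 bits).
Byte 2: 0x91 = 10010001 (10xxxxxx ✓), payload 010001.
Concatenate: 00101010001 = 0x151 (11 bits → U+0151).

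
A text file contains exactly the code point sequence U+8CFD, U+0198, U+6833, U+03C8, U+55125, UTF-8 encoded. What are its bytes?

E8 B3 BD C6 98 E6 A0 B3 CF 88 F1 95 84 A5

U+8CFD: 3-byte form → E8 B3 BD.
U+0198: 2-byte form → C6 98.
U+6833: 3-byte form → E6 A0 B3.
U+03C8: 2-byte form → CF 88.
U+55125: 4-byte form → F1 95 84 A5.
Concatenated (14 bytes): E8 B3 BD C6 98 E6 A0 B3 CF 88 F1 95 84 A5.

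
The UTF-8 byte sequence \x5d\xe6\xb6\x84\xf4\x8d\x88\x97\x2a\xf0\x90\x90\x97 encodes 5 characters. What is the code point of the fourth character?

Offset 0: leading byte 0x5D = 01011101 → 1-byte char #1 = 5D.
Offset 1: leading byte 0xE6 = 11100110 → 3-byte char #2 = E6 B6 84.
Offset 4: leading byte 0xF4 = 11110100 → 4-byte char #3 = F4 8D 88 97.
Offset 8: leading byte 0x2A = 00101010 → 1-byte char #4 = 2A.
Leading byte 0x2A = 00101010 matches 0xxxxxxx → 1-byte sequence.
Byte 1: 0x2A = 00101010, payload 0101010 (7 bits).
Concatenate: 0101010 = 0x2A (7 bits → U+002A).

U+002A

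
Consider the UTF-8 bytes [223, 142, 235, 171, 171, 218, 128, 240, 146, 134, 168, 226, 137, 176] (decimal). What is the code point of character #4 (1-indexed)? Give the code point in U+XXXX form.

U+121A8

Offset 0: leading byte 0xDF = 11011111 → 2-byte char #1 = DF 8E.
Offset 2: leading byte 0xEB = 11101011 → 3-byte char #2 = EB AB AB.
Offset 5: leading byte 0xDA = 11011010 → 2-byte char #3 = DA 80.
Offset 7: leading byte 0xF0 = 11110000 → 4-byte char #4 = F0 92 86 A8.
Leading byte 0xF0 = 11110000 matches 11110xxx → 4-byte sequence.
Byte 1: 0xF0 = 11110000, payload 000 (3 bits).
Byte 2: 0x92 = 10010010 (10xxxxxx ✓), payload 010010.
Byte 3: 0x86 = 10000110 (10xxxxxx ✓), payload 000110.
Byte 4: 0xA8 = 10101000 (10xxxxxx ✓), payload 101000.
Concatenate: 000010010000110101000 = 0x121A8 (21 bits → U+121A8).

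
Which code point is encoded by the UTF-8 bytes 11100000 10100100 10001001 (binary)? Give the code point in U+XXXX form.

Leading byte 0xE0 = 11100000 matches 1110xxxx → 3-byte sequence.
Byte 1: 0xE0 = 11100000, payload 0000 (4 bits).
Byte 2: 0xA4 = 10100100 (10xxxxxx ✓), payload 100100.
Byte 3: 0x89 = 10001001 (10xxxxxx ✓), payload 001001.
Concatenate: 0000100100001001 = 0x909 (16 bits → U+0909).

U+0909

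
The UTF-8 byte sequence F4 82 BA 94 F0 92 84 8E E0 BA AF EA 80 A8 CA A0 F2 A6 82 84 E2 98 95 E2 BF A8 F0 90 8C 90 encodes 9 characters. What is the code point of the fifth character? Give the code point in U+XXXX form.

Offset 0: leading byte 0xF4 = 11110100 → 4-byte char #1 = F4 82 BA 94.
Offset 4: leading byte 0xF0 = 11110000 → 4-byte char #2 = F0 92 84 8E.
Offset 8: leading byte 0xE0 = 11100000 → 3-byte char #3 = E0 BA AF.
Offset 11: leading byte 0xEA = 11101010 → 3-byte char #4 = EA 80 A8.
Offset 14: leading byte 0xCA = 11001010 → 2-byte char #5 = CA A0.
Leading byte 0xCA = 11001010 matches 110xxxxx → 2-byte sequence.
Byte 1: 0xCA = 11001010, payload 01010 (5 bits).
Byte 2: 0xA0 = 10100000 (10xxxxxx ✓), payload 100000.
Concatenate: 01010100000 = 0x2A0 (11 bits → U+02A0).

U+02A0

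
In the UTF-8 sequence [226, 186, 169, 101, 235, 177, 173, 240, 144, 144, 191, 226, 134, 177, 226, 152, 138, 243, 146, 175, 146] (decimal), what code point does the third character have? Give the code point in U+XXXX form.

U+BC6D

Offset 0: leading byte 0xE2 = 11100010 → 3-byte char #1 = E2 BA A9.
Offset 3: leading byte 0x65 = 01100101 → 1-byte char #2 = 65.
Offset 4: leading byte 0xEB = 11101011 → 3-byte char #3 = EB B1 AD.
Leading byte 0xEB = 11101011 matches 1110xxxx → 3-byte sequence.
Byte 1: 0xEB = 11101011, payload 1011 (4 bits).
Byte 2: 0xB1 = 10110001 (10xxxxxx ✓), payload 110001.
Byte 3: 0xAD = 10101101 (10xxxxxx ✓), payload 101101.
Concatenate: 1011110001101101 = 0xBC6D (16 bits → U+BC6D).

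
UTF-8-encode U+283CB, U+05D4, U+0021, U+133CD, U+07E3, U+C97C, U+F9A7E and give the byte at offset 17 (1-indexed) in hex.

1-indexed offset 17 is 0-indexed offset 16.
U+283CB → 4-byte form F0 A8 8F 8B at offsets 0–3.
U+05D4 → 2-byte form D7 94 at offsets 4–5.
U+0021 → 1-byte form 21 at offsets 6–6.
U+133CD → 4-byte form F0 93 8F 8D at offsets 7–10.
U+07E3 → 2-byte form DF A3 at offsets 11–12.
U+C97C → 3-byte form EC A5 BC at offsets 13–15.
U+F9A7E → 4-byte form F3 B9 A9 BE at offsets 16–19.
Offset 16 falls in char 7's range; it's byte 1 of F3 B9 A9 BE = 0xF3.

0xF3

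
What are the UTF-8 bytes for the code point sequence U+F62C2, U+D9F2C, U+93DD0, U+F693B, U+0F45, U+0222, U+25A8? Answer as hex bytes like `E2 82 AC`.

F3 B6 8B 82 F3 99 BC AC F2 93 B7 90 F3 B6 A4 BB E0 BD 85 C8 A2 E2 96 A8

U+F62C2: 4-byte form → F3 B6 8B 82.
U+D9F2C: 4-byte form → F3 99 BC AC.
U+93DD0: 4-byte form → F2 93 B7 90.
U+F693B: 4-byte form → F3 B6 A4 BB.
U+0F45: 3-byte form → E0 BD 85.
U+0222: 2-byte form → C8 A2.
U+25A8: 3-byte form → E2 96 A8.
Concatenated (24 bytes): F3 B6 8B 82 F3 99 BC AC F2 93 B7 90 F3 B6 A4 BB E0 BD 85 C8 A2 E2 96 A8.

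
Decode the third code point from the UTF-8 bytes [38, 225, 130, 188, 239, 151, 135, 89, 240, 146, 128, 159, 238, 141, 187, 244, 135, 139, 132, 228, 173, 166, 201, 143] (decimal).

Offset 0: leading byte 0x26 = 00100110 → 1-byte char #1 = 26.
Offset 1: leading byte 0xE1 = 11100001 → 3-byte char #2 = E1 82 BC.
Offset 4: leading byte 0xEF = 11101111 → 3-byte char #3 = EF 97 87.
Leading byte 0xEF = 11101111 matches 1110xxxx → 3-byte sequence.
Byte 1: 0xEF = 11101111, payload 1111 (4 bits).
Byte 2: 0x97 = 10010111 (10xxxxxx ✓), payload 010111.
Byte 3: 0x87 = 10000111 (10xxxxxx ✓), payload 000111.
Concatenate: 1111010111000111 = 0xF5C7 (16 bits → U+F5C7).

U+F5C7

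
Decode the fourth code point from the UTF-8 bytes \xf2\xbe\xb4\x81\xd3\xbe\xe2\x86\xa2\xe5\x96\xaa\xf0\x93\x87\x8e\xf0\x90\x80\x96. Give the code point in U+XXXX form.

Offset 0: leading byte 0xF2 = 11110010 → 4-byte char #1 = F2 BE B4 81.
Offset 4: leading byte 0xD3 = 11010011 → 2-byte char #2 = D3 BE.
Offset 6: leading byte 0xE2 = 11100010 → 3-byte char #3 = E2 86 A2.
Offset 9: leading byte 0xE5 = 11100101 → 3-byte char #4 = E5 96 AA.
Leading byte 0xE5 = 11100101 matches 1110xxxx → 3-byte sequence.
Byte 1: 0xE5 = 11100101, payload 0101 (4 bits).
Byte 2: 0x96 = 10010110 (10xxxxxx ✓), payload 010110.
Byte 3: 0xAA = 10101010 (10xxxxxx ✓), payload 101010.
Concatenate: 0101010110101010 = 0x55AA (16 bits → U+55AA).

U+55AA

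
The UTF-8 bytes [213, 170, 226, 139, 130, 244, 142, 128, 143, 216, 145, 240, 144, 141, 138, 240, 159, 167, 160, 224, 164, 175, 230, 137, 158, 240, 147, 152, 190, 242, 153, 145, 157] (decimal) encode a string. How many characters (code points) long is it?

10

Byte at offset 0: 0xD5 = 11010101 → 2-byte char (#1). Advance 2.
Byte at offset 2: 0xE2 = 11100010 → 3-byte char (#2). Advance 3.
Byte at offset 5: 0xF4 = 11110100 → 4-byte char (#3). Advance 4.
Byte at offset 9: 0xD8 = 11011000 → 2-byte char (#4). Advance 2.
Byte at offset 11: 0xF0 = 11110000 → 4-byte char (#5). Advance 4.
Byte at offset 15: 0xF0 = 11110000 → 4-byte char (#6). Advance 4.
Byte at offset 19: 0xE0 = 11100000 → 3-byte char (#7). Advance 3.
Byte at offset 22: 0xE6 = 11100110 → 3-byte char (#8). Advance 3.
Byte at offset 25: 0xF0 = 11110000 → 4-byte char (#9). Advance 4.
Byte at offset 29: 0xF2 = 11110010 → 4-byte char (#10). Advance 4.
Reached end at offset 33 after 10 code points.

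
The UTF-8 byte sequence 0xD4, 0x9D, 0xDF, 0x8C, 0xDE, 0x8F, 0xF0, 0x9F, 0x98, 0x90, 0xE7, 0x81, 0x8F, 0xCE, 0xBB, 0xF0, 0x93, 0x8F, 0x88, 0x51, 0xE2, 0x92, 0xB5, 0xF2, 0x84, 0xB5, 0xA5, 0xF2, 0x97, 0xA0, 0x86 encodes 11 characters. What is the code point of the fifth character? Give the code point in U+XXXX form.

U+704F

Offset 0: leading byte 0xD4 = 11010100 → 2-byte char #1 = D4 9D.
Offset 2: leading byte 0xDF = 11011111 → 2-byte char #2 = DF 8C.
Offset 4: leading byte 0xDE = 11011110 → 2-byte char #3 = DE 8F.
Offset 6: leading byte 0xF0 = 11110000 → 4-byte char #4 = F0 9F 98 90.
Offset 10: leading byte 0xE7 = 11100111 → 3-byte char #5 = E7 81 8F.
Leading byte 0xE7 = 11100111 matches 1110xxxx → 3-byte sequence.
Byte 1: 0xE7 = 11100111, payload 0111 (4 bits).
Byte 2: 0x81 = 10000001 (10xxxxxx ✓), payload 000001.
Byte 3: 0x8F = 10001111 (10xxxxxx ✓), payload 001111.
Concatenate: 0111000001001111 = 0x704F (16 bits → U+704F).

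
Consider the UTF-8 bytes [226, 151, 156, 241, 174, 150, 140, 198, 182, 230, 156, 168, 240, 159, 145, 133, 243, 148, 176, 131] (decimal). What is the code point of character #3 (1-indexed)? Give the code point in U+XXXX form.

Offset 0: leading byte 0xE2 = 11100010 → 3-byte char #1 = E2 97 9C.
Offset 3: leading byte 0xF1 = 11110001 → 4-byte char #2 = F1 AE 96 8C.
Offset 7: leading byte 0xC6 = 11000110 → 2-byte char #3 = C6 B6.
Leading byte 0xC6 = 11000110 matches 110xxxxx → 2-byte sequence.
Byte 1: 0xC6 = 11000110, payload 00110 (5 bits).
Byte 2: 0xB6 = 10110110 (10xxxxxx ✓), payload 110110.
Concatenate: 00110110110 = 0x1B6 (11 bits → U+01B6).

U+01B6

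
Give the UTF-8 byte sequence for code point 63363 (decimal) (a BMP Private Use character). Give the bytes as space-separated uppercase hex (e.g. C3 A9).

EF 9E 83

U+F783 = 0xF783 = 63363 decimal. In range U+0800–U+FFFF → 3-byte form: 1110xxxx 10xxxxxx 10xxxxxx.
Binary (16 bits): 1111011110000011.
Split 4+6+6: 1111 | 011110 | 000011.
Byte 1: 11101111 = 0xEF.
Byte 2: 10011110 = 0x9E.
Byte 3: 10000011 = 0x83.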